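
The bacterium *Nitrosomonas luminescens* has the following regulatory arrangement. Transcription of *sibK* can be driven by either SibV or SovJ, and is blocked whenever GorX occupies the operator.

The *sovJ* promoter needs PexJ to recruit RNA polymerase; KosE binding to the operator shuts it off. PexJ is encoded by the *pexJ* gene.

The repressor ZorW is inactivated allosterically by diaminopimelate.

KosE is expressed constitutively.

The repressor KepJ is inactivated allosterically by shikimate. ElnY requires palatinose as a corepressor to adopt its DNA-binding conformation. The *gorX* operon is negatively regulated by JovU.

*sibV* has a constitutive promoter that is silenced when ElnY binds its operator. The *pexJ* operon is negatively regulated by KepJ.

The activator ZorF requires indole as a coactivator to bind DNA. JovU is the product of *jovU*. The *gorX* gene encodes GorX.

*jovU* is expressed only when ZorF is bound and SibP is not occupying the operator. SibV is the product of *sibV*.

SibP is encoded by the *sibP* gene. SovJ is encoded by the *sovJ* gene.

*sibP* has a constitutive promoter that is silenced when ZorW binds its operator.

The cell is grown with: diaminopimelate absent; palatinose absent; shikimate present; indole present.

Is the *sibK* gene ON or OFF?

ON

Indole is present, so ZorF is active.
Diaminopimelate is absent, so ZorW is active.
With repressor ZorW bound, *sibP* is not transcribed.
So SibP is not produced.
No repressor is bound and ZorF is active, so *jovU* is transcribed.
So JovU is produced and active.
With repressor JovU bound, *gorX* is not transcribed.
So GorX is not produced.
Palatinose is absent, so ElnY is inactive.
With no repressor bound, *sibV* is transcribed.
So SibV is produced and active.
Shikimate is present, so KepJ is inactive.
With no repressor bound, *pexJ* is transcribed.
So PexJ is produced and active.
KosE is produced constitutively and is active.
With repressor KosE bound, *sovJ* is not transcribed.
So SovJ is not produced.
Activator SibV is present, so *sibK* is transcribed.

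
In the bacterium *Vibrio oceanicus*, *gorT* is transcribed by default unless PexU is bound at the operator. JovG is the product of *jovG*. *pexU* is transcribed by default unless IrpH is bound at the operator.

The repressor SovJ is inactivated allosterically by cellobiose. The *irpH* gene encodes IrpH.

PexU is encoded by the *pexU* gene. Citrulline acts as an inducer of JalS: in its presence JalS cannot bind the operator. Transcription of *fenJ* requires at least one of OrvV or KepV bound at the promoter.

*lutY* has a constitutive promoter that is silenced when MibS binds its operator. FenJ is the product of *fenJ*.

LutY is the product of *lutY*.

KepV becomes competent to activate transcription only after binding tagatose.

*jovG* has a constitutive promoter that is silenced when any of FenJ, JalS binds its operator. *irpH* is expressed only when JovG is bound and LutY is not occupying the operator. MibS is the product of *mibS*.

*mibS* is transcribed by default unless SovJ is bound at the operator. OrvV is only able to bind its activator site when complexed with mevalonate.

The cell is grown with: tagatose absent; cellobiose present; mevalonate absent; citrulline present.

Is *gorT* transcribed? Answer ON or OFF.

Mevalonate is absent, so OrvV is inactive.
Tagatose is absent, so KepV is inactive.
No activator is available at the *fenJ* promoter, so *fenJ* is not transcribed.
So FenJ is not produced.
Citrulline is present, so JalS is inactive.
With no repressor bound, *jovG* is transcribed.
So JovG is produced and active.
Cellobiose is present, so SovJ is inactive.
With no repressor bound, *mibS* is transcribed.
So MibS is produced and active.
With repressor MibS bound, *lutY* is not transcribed.
So LutY is not produced.
No repressor is bound and JovG is active, so *irpH* is transcribed.
So IrpH is produced and active.
With repressor IrpH bound, *pexU* is not transcribed.
So PexU is not produced.
With no repressor bound, *gorT* is transcribed.

ON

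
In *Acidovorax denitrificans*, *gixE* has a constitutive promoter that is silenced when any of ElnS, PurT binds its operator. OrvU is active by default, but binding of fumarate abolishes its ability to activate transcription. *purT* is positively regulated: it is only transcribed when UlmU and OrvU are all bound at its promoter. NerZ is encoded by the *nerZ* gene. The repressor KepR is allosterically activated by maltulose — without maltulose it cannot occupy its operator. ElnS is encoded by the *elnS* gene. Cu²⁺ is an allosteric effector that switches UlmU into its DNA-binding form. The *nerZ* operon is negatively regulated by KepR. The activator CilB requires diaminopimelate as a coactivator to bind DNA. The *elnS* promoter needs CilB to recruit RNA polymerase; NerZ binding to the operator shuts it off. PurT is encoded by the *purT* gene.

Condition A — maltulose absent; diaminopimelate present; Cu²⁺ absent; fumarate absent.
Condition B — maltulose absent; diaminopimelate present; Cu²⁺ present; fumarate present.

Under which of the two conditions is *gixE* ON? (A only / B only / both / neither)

both

Condition A:
Maltulose is absent, so KepR is inactive.
With no repressor bound, *nerZ* is transcribed.
So NerZ is produced and active.
Diaminopimelate is present, so CilB is active.
With repressor NerZ bound, *elnS* is not transcribed.
So ElnS is not produced.
Cu²⁺ is absent, so UlmU is inactive.
Fumarate is absent, so OrvU is active.
Required activator UlmU is absent, so *purT* is not transcribed.
So PurT is not produced.
With no repressor bound, *gixE* is transcribed.
→ *gixE* is ON in A.
Condition B:
Maltulose is absent, so KepR is inactive.
With no repressor bound, *nerZ* is transcribed.
So NerZ is produced and active.
Diaminopimelate is present, so CilB is active.
With repressor NerZ bound, *elnS* is not transcribed.
So ElnS is not produced.
Cu²⁺ is present, so UlmU is active.
Fumarate is present, so OrvU is inactive.
Required activator OrvU is absent, so *purT* is not transcribed.
So PurT is not produced.
With no repressor bound, *gixE* is transcribed.
→ *gixE* is ON in B.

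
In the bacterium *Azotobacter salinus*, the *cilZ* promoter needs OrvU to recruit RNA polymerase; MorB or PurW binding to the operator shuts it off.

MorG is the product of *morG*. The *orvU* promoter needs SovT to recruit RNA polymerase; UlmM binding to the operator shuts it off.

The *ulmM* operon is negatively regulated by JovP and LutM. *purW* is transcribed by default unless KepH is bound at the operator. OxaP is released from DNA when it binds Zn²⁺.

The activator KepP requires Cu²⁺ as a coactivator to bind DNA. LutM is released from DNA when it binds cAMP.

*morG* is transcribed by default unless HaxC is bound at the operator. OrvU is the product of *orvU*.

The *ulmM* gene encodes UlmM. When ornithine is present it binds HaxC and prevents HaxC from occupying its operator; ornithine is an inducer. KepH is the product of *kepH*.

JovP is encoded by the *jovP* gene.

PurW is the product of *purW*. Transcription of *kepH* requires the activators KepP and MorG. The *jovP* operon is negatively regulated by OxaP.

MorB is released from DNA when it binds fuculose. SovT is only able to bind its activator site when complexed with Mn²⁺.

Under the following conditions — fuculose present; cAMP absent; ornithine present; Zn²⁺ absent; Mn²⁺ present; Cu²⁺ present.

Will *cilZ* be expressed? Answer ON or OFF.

Fuculose is present, so MorB is inactive.
Zn²⁺ is absent, so OxaP is active.
With repressor OxaP bound, *jovP* is not transcribed.
So JovP is not produced.
cAMP is absent, so LutM is active.
With repressor LutM bound, *ulmM* is not transcribed.
So UlmM is not produced.
Mn²⁺ is present, so SovT is active.
No repressor is bound and SovT is active, so *orvU* is transcribed.
So OrvU is produced and active.
Cu²⁺ is present, so KepP is active.
Ornithine is present, so HaxC is inactive.
With no repressor bound, *morG* is transcribed.
So MorG is produced and active.
No repressor is bound and KepP and MorG are active, so *kepH* is transcribed.
So KepH is produced and active.
With repressor KepH bound, *purW* is not transcribed.
So PurW is not produced.
No repressor is bound and OrvU is active, so *cilZ* is transcribed.

ON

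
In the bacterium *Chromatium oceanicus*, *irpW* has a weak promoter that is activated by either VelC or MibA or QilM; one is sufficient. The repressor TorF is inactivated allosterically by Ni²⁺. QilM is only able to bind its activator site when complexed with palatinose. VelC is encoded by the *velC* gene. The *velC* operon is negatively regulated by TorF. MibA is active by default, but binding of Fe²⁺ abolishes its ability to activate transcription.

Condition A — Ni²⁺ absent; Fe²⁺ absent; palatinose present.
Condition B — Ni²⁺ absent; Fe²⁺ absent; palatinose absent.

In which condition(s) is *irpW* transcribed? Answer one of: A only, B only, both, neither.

Condition A:
Ni²⁺ is absent, so TorF is active.
With repressor TorF bound, *velC* is not transcribed.
So VelC is not produced.
Fe²⁺ is absent, so MibA is active.
Palatinose is present, so QilM is active.
Activator MibA is present, so *irpW* is transcribed.
→ *irpW* is ON in A.
Condition B:
Ni²⁺ is absent, so TorF is active.
With repressor TorF bound, *velC* is not transcribed.
So VelC is not produced.
Fe²⁺ is absent, so MibA is active.
Palatinose is absent, so QilM is inactive.
Activator MibA is present, so *irpW* is transcribed.
→ *irpW* is ON in B.

both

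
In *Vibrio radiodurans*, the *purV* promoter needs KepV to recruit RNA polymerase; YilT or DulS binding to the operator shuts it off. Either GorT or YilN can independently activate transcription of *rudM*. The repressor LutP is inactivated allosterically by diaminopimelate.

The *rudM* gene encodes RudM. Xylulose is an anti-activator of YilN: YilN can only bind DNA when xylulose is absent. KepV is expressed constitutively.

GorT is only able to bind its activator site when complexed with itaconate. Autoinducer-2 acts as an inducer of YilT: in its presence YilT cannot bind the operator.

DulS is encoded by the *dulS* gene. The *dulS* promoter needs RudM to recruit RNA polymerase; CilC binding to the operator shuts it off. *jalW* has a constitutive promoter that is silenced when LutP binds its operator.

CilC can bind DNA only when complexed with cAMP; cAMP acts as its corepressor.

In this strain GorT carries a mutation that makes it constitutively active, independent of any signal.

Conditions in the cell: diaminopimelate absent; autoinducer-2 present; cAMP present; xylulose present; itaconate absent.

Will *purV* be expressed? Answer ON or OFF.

ON

KepV is produced constitutively and is active.
Autoinducer-2 is present, so YilT is inactive.
GorT is constitutively active in this strain.
Xylulose is present, so YilN is inactive.
Activator GorT is present, so *rudM* is transcribed.
So RudM is produced and active.
cAMP is present, so CilC is active.
With repressor CilC bound, *dulS* is not transcribed.
So DulS is not produced.
No repressor is bound and KepV is active, so *purV* is transcribed.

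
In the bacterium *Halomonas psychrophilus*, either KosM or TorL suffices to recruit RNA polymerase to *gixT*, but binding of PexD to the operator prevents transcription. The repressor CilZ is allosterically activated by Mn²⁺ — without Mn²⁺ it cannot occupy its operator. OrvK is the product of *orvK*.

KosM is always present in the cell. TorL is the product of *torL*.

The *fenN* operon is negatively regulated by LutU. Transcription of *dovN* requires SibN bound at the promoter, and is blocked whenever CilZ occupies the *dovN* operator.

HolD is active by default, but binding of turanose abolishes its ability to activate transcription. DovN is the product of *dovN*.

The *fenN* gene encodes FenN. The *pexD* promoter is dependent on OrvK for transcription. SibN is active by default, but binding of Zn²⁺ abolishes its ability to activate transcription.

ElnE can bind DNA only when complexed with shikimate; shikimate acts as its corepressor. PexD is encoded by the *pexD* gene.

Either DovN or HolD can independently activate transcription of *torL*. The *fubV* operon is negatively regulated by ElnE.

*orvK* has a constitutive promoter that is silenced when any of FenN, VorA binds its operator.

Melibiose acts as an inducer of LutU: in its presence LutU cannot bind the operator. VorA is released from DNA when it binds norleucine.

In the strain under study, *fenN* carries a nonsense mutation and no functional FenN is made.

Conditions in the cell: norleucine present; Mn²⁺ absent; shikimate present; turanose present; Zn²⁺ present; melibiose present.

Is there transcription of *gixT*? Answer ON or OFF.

KosM is produced constitutively and is active.
Mn²⁺ is absent, so CilZ is inactive.
Zn²⁺ is present, so SibN is inactive.
Required activator SibN is absent, so *dovN* is not transcribed.
So DovN is not produced.
Turanose is present, so HolD is inactive.
No activator is available at the *torL* promoter, so *torL* is not transcribed.
So TorL is not produced.
FenN is non-functional in this strain, so it has no effect.
Norleucine is present, so VorA is inactive.
With no repressor bound, *orvK* is transcribed.
So OrvK is produced and active.
No repressor is bound and OrvK is active, so *pexD* is transcribed.
So PexD is produced and active.
With repressor PexD bound, *gixT* is not transcribed.

OFF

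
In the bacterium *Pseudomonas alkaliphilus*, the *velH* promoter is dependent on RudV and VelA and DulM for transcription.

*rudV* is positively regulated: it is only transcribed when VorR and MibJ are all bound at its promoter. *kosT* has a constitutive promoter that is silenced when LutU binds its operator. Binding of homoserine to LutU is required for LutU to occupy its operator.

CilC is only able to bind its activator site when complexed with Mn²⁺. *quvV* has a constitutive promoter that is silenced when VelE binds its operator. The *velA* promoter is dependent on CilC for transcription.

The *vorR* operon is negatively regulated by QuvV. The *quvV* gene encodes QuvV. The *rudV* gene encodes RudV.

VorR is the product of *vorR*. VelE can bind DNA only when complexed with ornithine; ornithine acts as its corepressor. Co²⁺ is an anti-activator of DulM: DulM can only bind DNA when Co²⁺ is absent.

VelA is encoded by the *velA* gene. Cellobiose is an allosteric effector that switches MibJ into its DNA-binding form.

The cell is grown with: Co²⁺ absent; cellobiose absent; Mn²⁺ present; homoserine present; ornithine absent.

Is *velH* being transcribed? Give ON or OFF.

OFF

Ornithine is absent, so VelE is inactive.
With no repressor bound, *quvV* is transcribed.
So QuvV is produced and active.
With repressor QuvV bound, *vorR* is not transcribed.
So VorR is not produced.
Cellobiose is absent, so MibJ is inactive.
Required activator VorR is absent, so *rudV* is not transcribed.
So RudV is not produced.
Mn²⁺ is present, so CilC is active.
No repressor is bound and CilC is active, so *velA* is transcribed.
So VelA is produced and active.
Co²⁺ is absent, so DulM is active.
Required activator RudV is absent, so *velH* is not transcribed.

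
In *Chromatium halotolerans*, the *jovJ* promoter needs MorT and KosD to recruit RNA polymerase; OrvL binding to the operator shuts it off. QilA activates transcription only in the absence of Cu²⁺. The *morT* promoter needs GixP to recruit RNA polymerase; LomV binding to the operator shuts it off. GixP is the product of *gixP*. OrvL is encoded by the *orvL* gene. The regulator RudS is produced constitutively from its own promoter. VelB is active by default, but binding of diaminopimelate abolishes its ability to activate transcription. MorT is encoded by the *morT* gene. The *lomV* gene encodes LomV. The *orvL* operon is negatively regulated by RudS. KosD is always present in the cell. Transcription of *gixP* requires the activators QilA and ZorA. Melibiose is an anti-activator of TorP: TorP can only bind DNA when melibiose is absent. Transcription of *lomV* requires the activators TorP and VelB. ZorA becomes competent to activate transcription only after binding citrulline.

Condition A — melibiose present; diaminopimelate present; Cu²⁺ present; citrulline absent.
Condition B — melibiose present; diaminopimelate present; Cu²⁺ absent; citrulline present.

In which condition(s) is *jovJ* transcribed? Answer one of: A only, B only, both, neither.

B only

Condition A:
Melibiose is present, so TorP is inactive.
Diaminopimelate is present, so VelB is inactive.
Required activator TorP is absent, so *lomV* is not transcribed.
So LomV is not produced.
Cu²⁺ is present, so QilA is inactive.
Citrulline is absent, so ZorA is inactive.
Required activator QilA is absent, so *gixP* is not transcribed.
So GixP is not produced.
Required activator GixP is absent, so *morT* is not transcribed.
So MorT is not produced.
KosD is produced constitutively and is active.
RudS is produced constitutively and is active.
With repressor RudS bound, *orvL* is not transcribed.
So OrvL is not produced.
Required activator MorT is absent, so *jovJ* is not transcribed.
→ *jovJ* is OFF in A.
Condition B:
Melibiose is present, so TorP is inactive.
Diaminopimelate is present, so VelB is inactive.
Required activator TorP is absent, so *lomV* is not transcribed.
So LomV is not produced.
Cu²⁺ is absent, so QilA is active.
Citrulline is present, so ZorA is active.
No repressor is bound and QilA and ZorA are active, so *gixP* is transcribed.
So GixP is produced and active.
No repressor is bound and GixP is active, so *morT* is transcribed.
So MorT is produced and active.
KosD is produced constitutively and is active.
RudS is produced constitutively and is active.
With repressor RudS bound, *orvL* is not transcribed.
So OrvL is not produced.
No repressor is bound and MorT and KosD are active, so *jovJ* is transcribed.
→ *jovJ* is ON in B.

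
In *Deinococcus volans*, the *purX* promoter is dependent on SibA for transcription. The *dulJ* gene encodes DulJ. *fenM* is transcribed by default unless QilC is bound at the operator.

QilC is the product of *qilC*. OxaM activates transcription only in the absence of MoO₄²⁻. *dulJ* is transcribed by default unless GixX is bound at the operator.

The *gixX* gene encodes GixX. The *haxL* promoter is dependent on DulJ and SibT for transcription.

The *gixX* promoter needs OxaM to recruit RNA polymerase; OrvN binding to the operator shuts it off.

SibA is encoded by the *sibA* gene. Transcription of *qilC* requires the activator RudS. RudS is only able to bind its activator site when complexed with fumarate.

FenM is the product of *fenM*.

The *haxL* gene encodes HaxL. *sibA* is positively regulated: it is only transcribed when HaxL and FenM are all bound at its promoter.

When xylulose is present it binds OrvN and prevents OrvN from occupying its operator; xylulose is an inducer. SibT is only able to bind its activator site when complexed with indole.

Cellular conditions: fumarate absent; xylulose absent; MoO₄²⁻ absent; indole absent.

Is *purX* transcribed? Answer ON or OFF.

OFF

MoO₄²⁻ is absent, so OxaM is active.
Xylulose is absent, so OrvN is active.
With repressor OrvN bound, *gixX* is not transcribed.
So GixX is not produced.
With no repressor bound, *dulJ* is transcribed.
So DulJ is produced and active.
Indole is absent, so SibT is inactive.
Required activator SibT is absent, so *haxL* is not transcribed.
So HaxL is not produced.
Fumarate is absent, so RudS is inactive.
Required activator RudS is absent, so *qilC* is not transcribed.
So QilC is not produced.
With no repressor bound, *fenM* is transcribed.
So FenM is produced and active.
Required activator HaxL is absent, so *sibA* is not transcribed.
So SibA is not produced.
Required activator SibA is absent, so *purX* is not transcribed.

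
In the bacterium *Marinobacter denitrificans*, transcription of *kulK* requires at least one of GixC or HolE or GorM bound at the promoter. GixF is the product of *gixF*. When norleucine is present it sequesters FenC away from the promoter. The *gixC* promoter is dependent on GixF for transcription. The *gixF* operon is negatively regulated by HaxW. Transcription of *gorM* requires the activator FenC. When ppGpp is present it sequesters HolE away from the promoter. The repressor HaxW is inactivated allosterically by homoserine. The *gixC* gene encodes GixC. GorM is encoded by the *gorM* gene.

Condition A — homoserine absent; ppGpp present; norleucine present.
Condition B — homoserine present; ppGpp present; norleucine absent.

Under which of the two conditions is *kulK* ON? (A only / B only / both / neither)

B only

Condition A:
Homoserine is absent, so HaxW is active.
With repressor HaxW bound, *gixF* is not transcribed.
So GixF is not produced.
Required activator GixF is absent, so *gixC* is not transcribed.
So GixC is not produced.
ppGpp is present, so HolE is inactive.
Norleucine is present, so FenC is inactive.
Required activator FenC is absent, so *gorM* is not transcribed.
So GorM is not produced.
No activator is available at the *kulK* promoter, so *kulK* is not transcribed.
→ *kulK* is OFF in A.
Condition B:
Homoserine is present, so HaxW is inactive.
With no repressor bound, *gixF* is transcribed.
So GixF is produced and active.
No repressor is bound and GixF is active, so *gixC* is transcribed.
So GixC is produced and active.
ppGpp is present, so HolE is inactive.
Norleucine is absent, so FenC is active.
No repressor is bound and FenC is active, so *gorM* is transcribed.
So GorM is produced and active.
Activator GixC is present, so *kulK* is transcribed.
→ *kulK* is ON in B.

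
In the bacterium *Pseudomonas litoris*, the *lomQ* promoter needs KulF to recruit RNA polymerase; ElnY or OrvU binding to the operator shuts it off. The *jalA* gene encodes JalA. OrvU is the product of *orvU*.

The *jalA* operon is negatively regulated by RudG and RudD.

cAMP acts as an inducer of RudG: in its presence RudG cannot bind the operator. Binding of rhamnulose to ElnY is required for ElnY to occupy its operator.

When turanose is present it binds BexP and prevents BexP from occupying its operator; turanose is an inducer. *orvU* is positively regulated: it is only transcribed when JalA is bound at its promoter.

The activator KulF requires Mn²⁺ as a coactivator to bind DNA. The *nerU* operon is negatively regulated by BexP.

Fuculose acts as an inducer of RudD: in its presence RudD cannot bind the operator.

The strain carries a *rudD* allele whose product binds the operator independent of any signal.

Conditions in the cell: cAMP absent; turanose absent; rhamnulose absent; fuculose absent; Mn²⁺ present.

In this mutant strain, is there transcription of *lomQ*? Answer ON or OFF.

Mn²⁺ is present, so KulF is active.
Rhamnulose is absent, so ElnY is inactive.
cAMP is absent, so RudG is active.
RudD is constitutively active in this strain.
With repressor RudG bound, *jalA* is not transcribed.
So JalA is not produced.
Required activator JalA is absent, so *orvU* is not transcribed.
So OrvU is not produced.
No repressor is bound and KulF is active, so *lomQ* is transcribed.

ON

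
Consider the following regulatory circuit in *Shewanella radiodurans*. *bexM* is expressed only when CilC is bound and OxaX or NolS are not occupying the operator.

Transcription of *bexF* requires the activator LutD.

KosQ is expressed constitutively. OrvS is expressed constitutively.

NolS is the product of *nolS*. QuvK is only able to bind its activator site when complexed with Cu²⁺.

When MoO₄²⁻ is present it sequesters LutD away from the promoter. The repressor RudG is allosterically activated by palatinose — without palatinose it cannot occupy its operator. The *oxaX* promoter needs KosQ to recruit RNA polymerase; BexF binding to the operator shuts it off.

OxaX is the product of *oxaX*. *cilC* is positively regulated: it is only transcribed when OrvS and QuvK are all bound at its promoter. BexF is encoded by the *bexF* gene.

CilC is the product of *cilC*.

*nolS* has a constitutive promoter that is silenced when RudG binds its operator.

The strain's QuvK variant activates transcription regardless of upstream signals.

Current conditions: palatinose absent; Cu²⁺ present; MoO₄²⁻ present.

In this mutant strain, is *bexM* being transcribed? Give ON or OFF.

KosQ is produced constitutively and is active.
MoO₄²⁻ is present, so LutD is inactive.
Required activator LutD is absent, so *bexF* is not transcribed.
So BexF is not produced.
No repressor is bound and KosQ is active, so *oxaX* is transcribed.
So OxaX is produced and active.
Palatinose is absent, so RudG is inactive.
With no repressor bound, *nolS* is transcribed.
So NolS is produced and active.
OrvS is produced constitutively and is active.
QuvK is constitutively active in this strain.
No repressor is bound and OrvS and QuvK are active, so *cilC* is transcribed.
So CilC is produced and active.
With repressor OxaX bound, *bexM* is not transcribed.

OFF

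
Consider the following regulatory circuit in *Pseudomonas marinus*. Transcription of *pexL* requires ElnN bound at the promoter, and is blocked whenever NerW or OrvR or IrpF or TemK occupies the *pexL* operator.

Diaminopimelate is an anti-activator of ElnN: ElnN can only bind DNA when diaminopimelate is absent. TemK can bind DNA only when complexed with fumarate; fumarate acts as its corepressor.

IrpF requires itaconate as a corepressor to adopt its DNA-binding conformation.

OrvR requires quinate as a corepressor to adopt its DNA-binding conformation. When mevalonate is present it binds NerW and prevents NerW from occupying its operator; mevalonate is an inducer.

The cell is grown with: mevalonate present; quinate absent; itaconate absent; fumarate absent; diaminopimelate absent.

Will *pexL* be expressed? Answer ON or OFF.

Diaminopimelate is absent, so ElnN is active.
Mevalonate is present, so NerW is inactive.
Quinate is absent, so OrvR is inactive.
Itaconate is absent, so IrpF is inactive.
Fumarate is absent, so TemK is inactive.
No repressor is bound and ElnN is active, so *pexL* is transcribed.

ON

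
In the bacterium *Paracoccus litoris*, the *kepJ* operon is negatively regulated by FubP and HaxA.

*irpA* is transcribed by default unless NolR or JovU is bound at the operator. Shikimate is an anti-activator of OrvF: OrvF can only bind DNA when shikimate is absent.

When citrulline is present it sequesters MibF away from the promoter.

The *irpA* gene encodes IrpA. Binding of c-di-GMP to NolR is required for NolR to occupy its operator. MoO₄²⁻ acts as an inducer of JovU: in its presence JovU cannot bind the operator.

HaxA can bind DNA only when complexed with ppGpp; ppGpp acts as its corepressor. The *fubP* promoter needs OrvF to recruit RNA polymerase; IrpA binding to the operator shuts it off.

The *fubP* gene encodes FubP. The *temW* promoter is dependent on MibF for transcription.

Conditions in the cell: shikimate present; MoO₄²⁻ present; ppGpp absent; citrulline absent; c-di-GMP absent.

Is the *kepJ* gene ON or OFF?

Shikimate is present, so OrvF is inactive.
c-di-GMP is absent, so NolR is inactive.
MoO₄²⁻ is present, so JovU is inactive.
With no repressor bound, *irpA* is transcribed.
So IrpA is produced and active.
With repressor IrpA bound, *fubP* is not transcribed.
So FubP is not produced.
ppGpp is absent, so HaxA is inactive.
With no repressor bound, *kepJ* is transcribed.

ON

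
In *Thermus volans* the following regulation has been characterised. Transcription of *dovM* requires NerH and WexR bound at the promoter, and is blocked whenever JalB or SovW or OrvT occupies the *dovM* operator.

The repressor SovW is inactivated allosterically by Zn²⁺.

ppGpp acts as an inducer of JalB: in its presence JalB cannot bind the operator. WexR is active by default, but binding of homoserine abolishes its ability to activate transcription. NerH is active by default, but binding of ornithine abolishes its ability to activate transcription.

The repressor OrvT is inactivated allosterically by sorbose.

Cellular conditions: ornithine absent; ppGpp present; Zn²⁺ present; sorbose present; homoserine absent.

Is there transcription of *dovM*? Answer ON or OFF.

ppGpp is present, so JalB is inactive.
Zn²⁺ is present, so SovW is inactive.
Ornithine is absent, so NerH is active.
Sorbose is present, so OrvT is inactive.
Homoserine is absent, so WexR is active.
No repressor is bound and NerH and WexR are active, so *dovM* is transcribed.

ON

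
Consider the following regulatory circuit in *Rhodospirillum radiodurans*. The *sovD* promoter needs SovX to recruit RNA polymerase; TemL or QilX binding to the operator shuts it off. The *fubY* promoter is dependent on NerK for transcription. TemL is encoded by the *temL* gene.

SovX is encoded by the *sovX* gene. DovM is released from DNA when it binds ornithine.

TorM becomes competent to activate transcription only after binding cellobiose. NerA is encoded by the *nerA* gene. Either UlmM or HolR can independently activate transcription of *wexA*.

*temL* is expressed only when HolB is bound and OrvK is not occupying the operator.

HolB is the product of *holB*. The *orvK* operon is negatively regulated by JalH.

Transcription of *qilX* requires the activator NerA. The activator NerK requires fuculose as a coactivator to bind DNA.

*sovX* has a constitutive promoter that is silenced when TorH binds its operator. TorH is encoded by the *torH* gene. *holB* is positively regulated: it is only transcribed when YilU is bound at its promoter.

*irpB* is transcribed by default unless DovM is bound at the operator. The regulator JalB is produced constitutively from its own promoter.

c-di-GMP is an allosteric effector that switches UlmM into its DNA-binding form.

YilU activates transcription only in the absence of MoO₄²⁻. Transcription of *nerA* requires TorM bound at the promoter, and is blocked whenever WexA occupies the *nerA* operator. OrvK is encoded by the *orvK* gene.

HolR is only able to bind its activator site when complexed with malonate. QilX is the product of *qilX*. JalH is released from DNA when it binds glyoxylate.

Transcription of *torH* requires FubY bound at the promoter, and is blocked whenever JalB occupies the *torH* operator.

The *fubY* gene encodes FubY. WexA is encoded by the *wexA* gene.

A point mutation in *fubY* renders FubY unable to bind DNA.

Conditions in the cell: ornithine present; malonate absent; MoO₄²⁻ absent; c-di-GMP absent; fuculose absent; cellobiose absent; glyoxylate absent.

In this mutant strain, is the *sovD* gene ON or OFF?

OFF

MoO₄²⁻ is absent, so YilU is active.
No repressor is bound and YilU is active, so *holB* is transcribed.
So HolB is produced and active.
Glyoxylate is absent, so JalH is active.
With repressor JalH bound, *orvK* is not transcribed.
So OrvK is not produced.
No repressor is bound and HolB is active, so *temL* is transcribed.
So TemL is produced and active.
FubY is non-functional in this strain, so it has no effect.
JalB is produced constitutively and is active.
With repressor JalB bound, *torH* is not transcribed.
So TorH is not produced.
With no repressor bound, *sovX* is transcribed.
So SovX is produced and active.
Cellobiose is absent, so TorM is inactive.
c-di-GMP is absent, so UlmM is inactive.
Malonate is absent, so HolR is inactive.
No activator is available at the *wexA* promoter, so *wexA* is not transcribed.
So WexA is not produced.
Required activator TorM is absent, so *nerA* is not transcribed.
So NerA is not produced.
Required activator NerA is absent, so *qilX* is not transcribed.
So QilX is not produced.
With repressor TemL bound, *sovD* is not transcribed.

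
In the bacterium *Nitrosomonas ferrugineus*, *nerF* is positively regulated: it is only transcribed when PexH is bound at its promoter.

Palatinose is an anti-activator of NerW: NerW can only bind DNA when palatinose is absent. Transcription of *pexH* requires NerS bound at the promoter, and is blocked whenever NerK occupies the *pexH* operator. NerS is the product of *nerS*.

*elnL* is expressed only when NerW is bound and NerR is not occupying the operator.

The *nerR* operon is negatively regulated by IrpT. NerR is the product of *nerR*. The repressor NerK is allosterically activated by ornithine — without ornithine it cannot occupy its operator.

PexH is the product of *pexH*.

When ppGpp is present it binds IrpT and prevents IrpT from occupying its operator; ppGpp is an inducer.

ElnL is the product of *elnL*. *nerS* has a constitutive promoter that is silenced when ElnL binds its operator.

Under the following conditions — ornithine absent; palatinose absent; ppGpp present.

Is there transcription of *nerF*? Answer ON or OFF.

ON

ppGpp is present, so IrpT is inactive.
With no repressor bound, *nerR* is transcribed.
So NerR is produced and active.
Palatinose is absent, so NerW is active.
With repressor NerR bound, *elnL* is not transcribed.
So ElnL is not produced.
With no repressor bound, *nerS* is transcribed.
So NerS is produced and active.
Ornithine is absent, so NerK is inactive.
No repressor is bound and NerS is active, so *pexH* is transcribed.
So PexH is produced and active.
No repressor is bound and PexH is active, so *nerF* is transcribed.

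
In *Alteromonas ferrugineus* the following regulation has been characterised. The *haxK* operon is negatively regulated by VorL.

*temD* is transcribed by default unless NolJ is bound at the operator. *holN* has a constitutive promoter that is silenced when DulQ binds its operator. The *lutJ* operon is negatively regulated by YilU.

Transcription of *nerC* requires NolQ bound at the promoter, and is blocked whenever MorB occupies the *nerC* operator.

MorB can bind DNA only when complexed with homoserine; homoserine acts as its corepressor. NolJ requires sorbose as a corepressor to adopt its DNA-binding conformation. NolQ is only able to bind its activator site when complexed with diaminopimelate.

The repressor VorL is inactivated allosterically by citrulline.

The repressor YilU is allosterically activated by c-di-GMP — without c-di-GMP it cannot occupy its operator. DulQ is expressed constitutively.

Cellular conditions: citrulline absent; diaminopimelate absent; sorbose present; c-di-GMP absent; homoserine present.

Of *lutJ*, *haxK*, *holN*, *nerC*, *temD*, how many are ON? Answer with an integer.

1

c-di-GMP is absent, so YilU is inactive.
With no repressor bound, *lutJ* is transcribed.
→ *lutJ* is ON.
Citrulline is absent, so VorL is active.
With repressor VorL bound, *haxK* is not transcribed.
→ *haxK* is OFF.
DulQ is produced constitutively and is active.
With repressor DulQ bound, *holN* is not transcribed.
→ *holN* is OFF.
Homoserine is present, so MorB is active.
Diaminopimelate is absent, so NolQ is inactive.
With repressor MorB bound, *nerC* is not transcribed.
→ *nerC* is OFF.
Sorbose is present, so NolJ is active.
With repressor NolJ bound, *temD* is not transcribed.
→ *temD* is OFF.
1 of the 5 genes is transcribed.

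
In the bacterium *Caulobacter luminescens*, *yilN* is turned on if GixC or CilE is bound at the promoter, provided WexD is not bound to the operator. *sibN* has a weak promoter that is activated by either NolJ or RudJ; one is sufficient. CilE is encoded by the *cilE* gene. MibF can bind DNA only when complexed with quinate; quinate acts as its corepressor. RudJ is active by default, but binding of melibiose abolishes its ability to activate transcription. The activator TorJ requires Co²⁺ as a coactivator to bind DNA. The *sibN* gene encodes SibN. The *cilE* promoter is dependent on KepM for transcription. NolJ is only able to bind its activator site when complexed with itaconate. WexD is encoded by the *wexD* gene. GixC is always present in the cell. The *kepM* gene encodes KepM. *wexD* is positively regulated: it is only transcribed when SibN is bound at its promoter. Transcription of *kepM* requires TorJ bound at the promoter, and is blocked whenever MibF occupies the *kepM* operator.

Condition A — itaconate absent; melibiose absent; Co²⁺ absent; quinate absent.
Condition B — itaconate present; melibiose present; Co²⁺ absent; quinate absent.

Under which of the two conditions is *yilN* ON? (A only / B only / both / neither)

neither

Condition A:
GixC is produced constitutively and is active.
Itaconate is absent, so NolJ is inactive.
Melibiose is absent, so RudJ is active.
Activator RudJ is present, so *sibN* is transcribed.
So SibN is produced and active.
No repressor is bound and SibN is active, so *wexD* is transcribed.
So WexD is produced and active.
Co²⁺ is absent, so TorJ is inactive.
Quinate is absent, so MibF is inactive.
Required activator TorJ is absent, so *kepM* is not transcribed.
So KepM is not produced.
Required activator KepM is absent, so *cilE* is not transcribed.
So CilE is not produced.
With repressor WexD bound, *yilN* is not transcribed.
→ *yilN* is OFF in A.
Condition B:
GixC is produced constitutively and is active.
Itaconate is present, so NolJ is active.
Melibiose is present, so RudJ is inactive.
Activator NolJ is present, so *sibN* is transcribed.
So SibN is produced and active.
No repressor is bound and SibN is active, so *wexD* is transcribed.
So WexD is produced and active.
Co²⁺ is absent, so TorJ is inactive.
Quinate is absent, so MibF is inactive.
Required activator TorJ is absent, so *kepM* is not transcribed.
So KepM is not produced.
Required activator KepM is absent, so *cilE* is not transcribed.
So CilE is not produced.
With repressor WexD bound, *yilN* is not transcribed.
→ *yilN* is OFF in B.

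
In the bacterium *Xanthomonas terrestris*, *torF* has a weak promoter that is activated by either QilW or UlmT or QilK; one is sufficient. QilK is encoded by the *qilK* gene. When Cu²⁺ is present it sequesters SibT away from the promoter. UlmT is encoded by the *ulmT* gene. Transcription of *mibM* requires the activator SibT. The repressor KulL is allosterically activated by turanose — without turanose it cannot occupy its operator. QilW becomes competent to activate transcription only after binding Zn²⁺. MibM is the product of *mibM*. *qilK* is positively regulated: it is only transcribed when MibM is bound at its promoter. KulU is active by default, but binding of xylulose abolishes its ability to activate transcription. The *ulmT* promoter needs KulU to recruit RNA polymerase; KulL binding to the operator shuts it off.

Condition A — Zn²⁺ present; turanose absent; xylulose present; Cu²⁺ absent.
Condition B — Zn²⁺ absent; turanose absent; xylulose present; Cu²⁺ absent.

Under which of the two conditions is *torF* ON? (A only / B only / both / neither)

Condition A:
Zn²⁺ is present, so QilW is active.
Turanose is absent, so KulL is inactive.
Xylulose is present, so KulU is inactive.
Required activator KulU is absent, so *ulmT* is not transcribed.
So UlmT is not produced.
Cu²⁺ is absent, so SibT is active.
No repressor is bound and SibT is active, so *mibM* is transcribed.
So MibM is produced and active.
No repressor is bound and MibM is active, so *qilK* is transcribed.
So QilK is produced and active.
Activator QilW is present, so *torF* is transcribed.
→ *torF* is ON in A.
Condition B:
Zn²⁺ is absent, so QilW is inactive.
Turanose is absent, so KulL is inactive.
Xylulose is present, so KulU is inactive.
Required activator KulU is absent, so *ulmT* is not transcribed.
So UlmT is not produced.
Cu²⁺ is absent, so SibT is active.
No repressor is bound and SibT is active, so *mibM* is transcribed.
So MibM is produced and active.
No repressor is bound and MibM is active, so *qilK* is transcribed.
So QilK is produced and active.
Activator QilK is present, so *torF* is transcribed.
→ *torF* is ON in B.

both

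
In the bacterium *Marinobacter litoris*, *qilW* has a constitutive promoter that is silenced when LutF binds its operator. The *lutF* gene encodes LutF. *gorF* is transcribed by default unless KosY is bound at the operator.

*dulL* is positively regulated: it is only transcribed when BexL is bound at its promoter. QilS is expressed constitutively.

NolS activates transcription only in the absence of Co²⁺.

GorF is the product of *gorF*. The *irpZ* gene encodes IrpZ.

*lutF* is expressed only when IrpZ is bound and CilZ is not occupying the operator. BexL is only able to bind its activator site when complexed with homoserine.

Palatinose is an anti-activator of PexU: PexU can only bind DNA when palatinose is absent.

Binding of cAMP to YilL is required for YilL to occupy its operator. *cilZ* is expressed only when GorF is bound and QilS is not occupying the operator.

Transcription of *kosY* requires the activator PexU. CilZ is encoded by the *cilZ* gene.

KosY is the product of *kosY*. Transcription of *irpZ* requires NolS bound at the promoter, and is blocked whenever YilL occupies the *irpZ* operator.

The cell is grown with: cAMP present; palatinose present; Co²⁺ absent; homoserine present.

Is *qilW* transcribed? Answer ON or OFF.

ON

Palatinose is present, so PexU is inactive.
Required activator PexU is absent, so *kosY* is not transcribed.
So KosY is not produced.
With no repressor bound, *gorF* is transcribed.
So GorF is produced and active.
QilS is produced constitutively and is active.
With repressor QilS bound, *cilZ* is not transcribed.
So CilZ is not produced.
Co²⁺ is absent, so NolS is active.
cAMP is present, so YilL is active.
With repressor YilL bound, *irpZ* is not transcribed.
So IrpZ is not produced.
Required activator IrpZ is absent, so *lutF* is not transcribed.
So LutF is not produced.
With no repressor bound, *qilW* is transcribed.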